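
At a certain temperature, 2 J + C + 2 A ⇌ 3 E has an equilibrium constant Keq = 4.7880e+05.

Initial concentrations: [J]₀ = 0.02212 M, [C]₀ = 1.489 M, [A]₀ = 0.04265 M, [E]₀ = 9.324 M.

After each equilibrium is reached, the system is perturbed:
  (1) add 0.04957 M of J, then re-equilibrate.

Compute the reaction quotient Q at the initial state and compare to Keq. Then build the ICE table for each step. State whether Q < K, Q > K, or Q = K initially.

Q₀ = 6.1165e+08 vs Keq = 4.7880e+05 ⇒ Q>K, reverse
Step 1:
                   J          C          A          E
  I          0.02212      1.489    0.04265      9.324
  C           0.1461    0.07307     0.1461    -0.2192
  E           0.1683      1.562     0.1888      9.105
  solve Keq expr → x = -0.07307; check Q = 4.7880e+05
Then add 0.04957 M of J.
Step 2:
                   J          C          A          E
  I           0.2178      1.562     0.1888      9.105
  C         -0.02363   -0.01182   -0.02363    0.03545
  E           0.1942       1.55     0.1652       9.14
  solve Keq expr → x = 0.01182; check Q = 4.7880e+05

Q₀ = 6.1165e+08; Q > K (proceeds reverse)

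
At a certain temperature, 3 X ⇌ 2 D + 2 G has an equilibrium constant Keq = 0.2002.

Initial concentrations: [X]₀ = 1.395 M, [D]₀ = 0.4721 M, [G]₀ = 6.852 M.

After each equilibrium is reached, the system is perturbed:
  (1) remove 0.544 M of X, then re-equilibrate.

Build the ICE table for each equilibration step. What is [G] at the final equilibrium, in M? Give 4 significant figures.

Q₀ = 3.855 vs Keq = 0.2002 ⇒ Q>K, reverse
Step 1:
                    X           D           G
  Initial       1.395      0.4721       6.852
  Change       0.4512     -0.3008     -0.3008
  Equil         1.846      0.1713       6.551
  solve Keq expr → x = -0.1504; check Q = 0.2002
Then remove 0.544 M of X.
Step 2:
                    X           D           G
  Initial       1.302      0.1713       6.551
  Change      0.08762    -0.05842    -0.05842
  Equil          1.39      0.1129       6.493
  solve Keq expr → x = -0.02921; check Q = 0.2002

[G]_eq = 6.493 M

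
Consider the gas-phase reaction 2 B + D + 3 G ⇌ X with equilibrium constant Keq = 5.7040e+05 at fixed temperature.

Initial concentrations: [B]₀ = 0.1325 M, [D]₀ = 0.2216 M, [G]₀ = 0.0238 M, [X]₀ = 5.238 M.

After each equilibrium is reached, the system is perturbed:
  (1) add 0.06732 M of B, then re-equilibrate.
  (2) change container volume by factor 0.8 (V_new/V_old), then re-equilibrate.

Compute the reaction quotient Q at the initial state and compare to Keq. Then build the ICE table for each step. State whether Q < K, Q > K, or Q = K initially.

Q₀ = 9.9870e+07 vs Keq = 5.7040e+05 ⇒ Q>K, reverse
Step 1:
                   B          D          G          X
  init        0.1325     0.2216     0.0238      5.238
  Δ          0.05248    0.02624    0.07872   -0.02624
  eq           0.185     0.2478     0.1025      5.212
  solve Keq expr → x = -0.02624; check Q = 5.7040e+05
Then add 0.06732 M of B.
Step 2:
                   B          D          G          X
  init        0.2523     0.2478     0.1025      5.212
  Δ         -0.01071  -0.005353   -0.01606   0.005353
  eq          0.2416     0.2425    0.08646      5.217
  solve Keq expr → x = 0.005353; check Q = 5.7040e+05
Then change container volume by factor 0.8 (V_new/V_old).
Step 3:
                   B          D          G          X
  init         0.302     0.3031     0.1081      6.521
  Δ         -0.01952  -0.009759   -0.02928   0.009759
  eq          0.2825     0.2933    0.07879      6.531
  solve Keq expr → x = 0.009759; check Q = 5.7040e+05

Q₀ = 9.9870e+07; Q > K (proceeds reverse)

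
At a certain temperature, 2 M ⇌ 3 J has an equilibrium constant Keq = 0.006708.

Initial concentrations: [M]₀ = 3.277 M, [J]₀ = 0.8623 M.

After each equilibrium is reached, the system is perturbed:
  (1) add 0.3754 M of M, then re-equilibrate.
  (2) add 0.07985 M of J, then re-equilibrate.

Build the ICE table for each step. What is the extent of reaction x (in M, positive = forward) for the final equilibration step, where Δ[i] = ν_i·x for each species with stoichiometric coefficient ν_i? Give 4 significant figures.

Q₀ = 0.05971 vs Keq = 0.006708 ⇒ Q>K, reverse
Step 1:
                   M          J
  I            3.277     0.8623
  C           0.2818    -0.4227
  E            3.559     0.4396
  solve Keq expr → x = -0.1409; check Q = 0.006708
Then add 0.3754 M of M.
Step 2:
                   M          J
  I            3.934     0.4396
  C         -0.01924    0.02886
  E            3.915     0.4685
  solve Keq expr → x = 0.009621; check Q = 0.006708
Then add 0.07985 M of J.
Step 3:
                   M          J
  I            3.915     0.5483
  C          0.05055   -0.07583
  E            3.966     0.4725
  solve Keq expr → x = -0.02528; check Q = 0.006708

x = -0.02528 M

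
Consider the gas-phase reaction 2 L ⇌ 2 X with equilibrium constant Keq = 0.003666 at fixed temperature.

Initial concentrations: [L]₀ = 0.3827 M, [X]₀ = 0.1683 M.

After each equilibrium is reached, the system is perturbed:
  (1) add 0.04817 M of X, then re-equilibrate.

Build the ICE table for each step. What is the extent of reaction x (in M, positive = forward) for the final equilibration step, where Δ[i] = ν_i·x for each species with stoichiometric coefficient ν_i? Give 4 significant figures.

x = -0.02271 M

Q₀ = 0.1934 vs Keq = 0.003666 ⇒ Q>K, reverse
Step 1:
                  L         X
  Initial    0.3827    0.1683
  Change     0.1368   -0.1368
  Equil      0.5195   0.03146
  solve Keq expr → x = -0.06842; check Q = 0.003666
Then add 0.04817 M of X.
Step 2:
                  L         X
  Initial    0.5195   0.07963
  Change    0.04542  -0.04542
  Equil       0.565   0.03421
  solve Keq expr → x = -0.02271; check Q = 0.003666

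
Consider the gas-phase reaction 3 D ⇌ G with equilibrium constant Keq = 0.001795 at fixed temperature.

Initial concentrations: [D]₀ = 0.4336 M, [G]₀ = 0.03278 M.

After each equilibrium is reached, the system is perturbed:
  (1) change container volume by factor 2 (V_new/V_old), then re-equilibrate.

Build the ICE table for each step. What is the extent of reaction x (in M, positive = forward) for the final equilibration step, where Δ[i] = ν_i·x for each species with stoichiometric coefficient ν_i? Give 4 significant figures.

x = -1.0074e-04 M

Q₀ = 0.4021 vs Keq = 0.001795 ⇒ Q>K, reverse
Step 1:
                   D          G
  I           0.4336    0.03278
  C          0.09753   -0.03251
  E           0.5311 2.6895e-04
  solve Keq expr → x = -0.03251; check Q = 0.001795
Then change container volume by factor 2 (V_new/V_old).
Step 2:
                   D          G
  I           0.2656 1.3448e-04
  C       3.0223e-04 -1.0074e-04
  E           0.2659 3.3734e-05
  solve Keq expr → x = -1.0074e-04; check Q = 0.001795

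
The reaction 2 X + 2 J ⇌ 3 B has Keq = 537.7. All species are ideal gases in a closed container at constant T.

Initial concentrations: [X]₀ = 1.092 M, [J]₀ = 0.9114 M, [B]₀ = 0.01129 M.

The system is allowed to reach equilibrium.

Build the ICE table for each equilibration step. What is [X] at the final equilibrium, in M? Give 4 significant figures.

Q₀ = 1.4528e-06 vs Keq = 537.7 ⇒ Q<K, forward
Step 1:
                  X         J         B
  init        1.092    0.9114   0.01129
  Δ         -0.7549   -0.7549     1.132
  eq         0.3371    0.1565     1.144
  solve Keq expr → x = 0.3775; check Q = 537.7

[X]_eq = 0.3371 M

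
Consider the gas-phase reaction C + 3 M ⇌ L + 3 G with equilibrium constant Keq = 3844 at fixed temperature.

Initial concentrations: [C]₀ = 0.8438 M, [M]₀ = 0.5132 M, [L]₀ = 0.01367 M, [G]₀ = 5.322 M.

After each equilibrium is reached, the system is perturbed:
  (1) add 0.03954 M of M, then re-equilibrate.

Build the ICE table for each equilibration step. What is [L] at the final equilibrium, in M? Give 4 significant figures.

Q₀ = 18.07 vs Keq = 3844 ⇒ Q<K, forward
Step 1:
                    C           M           L           G
  I            0.8438      0.5132     0.01367       5.322
  C           -0.1057     -0.3171      0.1057      0.3171
  E            0.7381      0.1961      0.1194       5.639
  solve Keq expr → x = 0.1057; check Q = 3844
Then add 0.03954 M of M.
Step 2:
                    C           M           L           G
  I            0.7381      0.2357      0.1194       5.639
  C          -0.01059    -0.03178     0.01059     0.03178
  E            0.7275      0.2039        0.13       5.671
  solve Keq expr → x = 0.01059; check Q = 3844

[L]_eq = 0.13 M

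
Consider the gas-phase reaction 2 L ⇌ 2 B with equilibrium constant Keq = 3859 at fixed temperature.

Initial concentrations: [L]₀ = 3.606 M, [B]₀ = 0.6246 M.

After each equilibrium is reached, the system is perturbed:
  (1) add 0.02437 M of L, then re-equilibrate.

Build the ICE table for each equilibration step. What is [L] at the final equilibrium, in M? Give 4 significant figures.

[L]_eq = 0.06741 M

Q₀ = 0.03 vs Keq = 3859 ⇒ Q<K, forward
Step 1:
                  L         B
  init        3.606    0.6246
  Δ          -3.539     3.539
  eq        0.06702     4.164
  solve Keq expr → x = 1.769; check Q = 3859
Then add 0.02437 M of L.
Step 2:
                  L         B
  init      0.09139     4.164
  Δ        -0.02398   0.02398
  eq        0.06741     4.188
  solve Keq expr → x = 0.01199; check Q = 3859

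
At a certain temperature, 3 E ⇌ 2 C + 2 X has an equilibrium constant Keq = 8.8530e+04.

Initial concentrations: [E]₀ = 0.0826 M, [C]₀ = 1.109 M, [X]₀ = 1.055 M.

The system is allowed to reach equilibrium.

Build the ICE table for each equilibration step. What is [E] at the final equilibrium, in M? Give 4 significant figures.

Q₀ = 2429 vs Keq = 8.8530e+04 ⇒ Q<K, forward
Step 1:
                  E         C         X
  init       0.0826     1.109     1.055
  Δ        -0.05652   0.03768   0.03768
  eq        0.02608     1.147     1.093
  solve Keq expr → x = 0.01884; check Q = 8.8530e+04

[E]_eq = 0.02608 M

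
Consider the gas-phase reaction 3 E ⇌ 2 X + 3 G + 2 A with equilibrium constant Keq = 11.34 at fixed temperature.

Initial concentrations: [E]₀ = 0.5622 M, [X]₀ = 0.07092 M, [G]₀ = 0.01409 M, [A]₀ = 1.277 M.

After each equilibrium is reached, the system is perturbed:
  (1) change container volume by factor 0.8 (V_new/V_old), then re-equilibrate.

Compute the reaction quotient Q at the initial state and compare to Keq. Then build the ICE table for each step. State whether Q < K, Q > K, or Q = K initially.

Q₀ = 1.2912e-07; Q < K (proceeds forward)

Q₀ = 1.2912e-07 vs Keq = 11.34 ⇒ Q<K, forward
Step 1:
                   E          X          G          A
  init        0.5622    0.07092    0.01409      1.277
  Δ          -0.4287     0.2858     0.4287     0.2858
  eq          0.1335     0.3567     0.4428      1.563
  solve Keq expr → x = 0.1429; check Q = 11.34
Then change container volume by factor 0.8 (V_new/V_old).
Step 2:
                   E          X          G          A
  init        0.1669     0.4459     0.5535      1.954
  Δ          0.03475   -0.02317   -0.03475   -0.02317
  eq          0.2016     0.4227     0.5187       1.93
  solve Keq expr → x = -0.01158; check Q = 11.34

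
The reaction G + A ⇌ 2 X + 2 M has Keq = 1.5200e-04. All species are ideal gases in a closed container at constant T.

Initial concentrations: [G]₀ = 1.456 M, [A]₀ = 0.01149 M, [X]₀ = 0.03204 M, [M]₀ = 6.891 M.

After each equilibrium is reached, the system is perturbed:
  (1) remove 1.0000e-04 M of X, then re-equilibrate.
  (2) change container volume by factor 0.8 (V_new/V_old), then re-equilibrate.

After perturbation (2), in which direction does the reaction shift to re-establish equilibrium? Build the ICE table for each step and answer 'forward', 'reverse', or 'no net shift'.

Q₀ = 2.914 vs Keq = 1.5200e-04 ⇒ Q>K, reverse
Step 1:
                  G         A         X         M
  init        1.456   0.01149   0.03204     6.891
  Δ         0.01584   0.01584  -0.03168  -0.03168
  eq          1.472   0.02733 3.6049e-04     6.859
  solve Keq expr → x = -0.01584; check Q = 1.5200e-04
Then remove 1.0000e-04 M of X.
Step 2:
                  G         A         X         M
  init        1.472   0.02733 2.6049e-04     6.859
  Δ       -4.9830e-05 -4.9830e-05 9.9660e-05 9.9660e-05
  eq          1.472   0.02728 3.6015e-04     6.859
  solve Keq expr → x = 4.9830e-05; check Q = 1.5200e-04
Then change container volume by factor 0.8 (V_new/V_old).
Step 3:
                  G         A         X         M
  init         1.84    0.0341 4.5018e-04     8.574
  Δ       4.4896e-05 4.4896e-05 -8.9791e-05 -8.9791e-05
  eq           1.84   0.03414 3.6039e-04     8.574
  solve Keq expr → x = -4.4896e-05; check Q = 1.5200e-04

Direction: reverse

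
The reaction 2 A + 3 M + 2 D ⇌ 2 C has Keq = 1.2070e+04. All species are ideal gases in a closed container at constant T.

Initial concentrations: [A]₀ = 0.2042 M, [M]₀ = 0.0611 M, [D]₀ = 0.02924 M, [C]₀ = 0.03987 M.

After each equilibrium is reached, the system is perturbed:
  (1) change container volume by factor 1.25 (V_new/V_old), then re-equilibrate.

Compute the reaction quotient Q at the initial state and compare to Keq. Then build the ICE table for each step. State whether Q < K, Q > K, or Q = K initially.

Q₀ = 1.9548e+05; Q > K (proceeds reverse)

Q₀ = 1.9548e+05 vs Keq = 1.2070e+04 ⇒ Q>K, reverse
Step 1:
                   A          M          D          C
  I           0.2042     0.0611    0.02924    0.03987
  C          0.01463    0.02194    0.01463   -0.01463
  E           0.2188    0.08304    0.04387    0.02524
  solve Keq expr → x = -0.007315; check Q = 1.2070e+04
Then change container volume by factor 1.25 (V_new/V_old).
Step 2:
                   A          M          D          C
  I           0.1751    0.06644     0.0351    0.02019
  C         0.004616   0.006924   0.004616  -0.004616
  E           0.1797    0.07336    0.03971    0.01558
  solve Keq expr → x = -0.002308; check Q = 1.2070e+04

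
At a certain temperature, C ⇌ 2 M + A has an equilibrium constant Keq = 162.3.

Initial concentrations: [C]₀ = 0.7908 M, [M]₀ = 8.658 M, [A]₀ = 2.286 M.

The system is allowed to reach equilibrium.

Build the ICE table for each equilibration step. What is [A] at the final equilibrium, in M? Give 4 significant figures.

[A]_eq = 2.147 M

Q₀ = 216.7 vs Keq = 162.3 ⇒ Q>K, reverse
Step 1:
                  C         M         A
  Initial    0.7908     8.658     2.286
  Change     0.1386   -0.2771   -0.1386
  Equil      0.9294     8.381     2.147
  solve Keq expr → x = -0.1386; check Q = 162.3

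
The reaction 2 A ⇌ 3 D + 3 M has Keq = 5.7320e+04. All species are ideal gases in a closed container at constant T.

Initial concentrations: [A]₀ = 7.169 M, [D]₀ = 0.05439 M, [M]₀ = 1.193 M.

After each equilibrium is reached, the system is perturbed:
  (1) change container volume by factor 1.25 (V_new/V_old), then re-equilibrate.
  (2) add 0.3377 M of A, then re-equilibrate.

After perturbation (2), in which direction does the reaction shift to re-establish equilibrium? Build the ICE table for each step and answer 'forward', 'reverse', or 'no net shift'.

Q₀ = 5.3157e-06 vs Keq = 5.7320e+04 ⇒ Q<K, forward
Step 1:
                    A           D           M
  init          7.169     0.05439       1.193
  Δ            -4.976       7.464       7.464
  eq            2.193       7.518       8.657
  solve Keq expr → x = 2.488; check Q = 5.7320e+04
Then change container volume by factor 1.25 (V_new/V_old).
Step 2:
                    A           D           M
  init          1.754       6.015       6.925
  Δ           -0.3416      0.5124      0.5124
  eq            1.413       6.527       7.438
  solve Keq expr → x = 0.1708; check Q = 5.7320e+04
Then add 0.3377 M of A.
Step 3:
                    A           D           M
  init          1.751       6.527       7.438
  Δ           -0.1733      0.2599      0.2599
  eq            1.577       6.787       7.698
  solve Keq expr → x = 0.08664; check Q = 5.7320e+04

Direction: forward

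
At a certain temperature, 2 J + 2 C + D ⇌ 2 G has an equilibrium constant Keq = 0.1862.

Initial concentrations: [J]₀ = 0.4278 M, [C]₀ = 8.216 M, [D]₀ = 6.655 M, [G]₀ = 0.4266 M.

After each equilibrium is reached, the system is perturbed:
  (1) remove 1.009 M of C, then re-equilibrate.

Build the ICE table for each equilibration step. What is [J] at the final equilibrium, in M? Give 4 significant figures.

[J]_eq = 0.09978 M

Q₀ = 0.002214 vs Keq = 0.1862 ⇒ Q<K, forward
Step 1:
                    J           C           D           G
  init         0.4278       8.216       6.655      0.4266
  Δ           -0.3393     -0.3393     -0.1697      0.3393
  eq          0.08849       7.877       6.485      0.7659
  solve Keq expr → x = 0.1697; check Q = 0.1862
Then remove 1.009 M of C.
Step 2:
                    J           C           D           G
  init        0.08849       6.868       6.485      0.7659
  Δ            0.0113      0.0113    0.005648     -0.0113
  eq          0.09978       6.879       6.491      0.7546
  solve Keq expr → x = -0.005648; check Q = 0.1862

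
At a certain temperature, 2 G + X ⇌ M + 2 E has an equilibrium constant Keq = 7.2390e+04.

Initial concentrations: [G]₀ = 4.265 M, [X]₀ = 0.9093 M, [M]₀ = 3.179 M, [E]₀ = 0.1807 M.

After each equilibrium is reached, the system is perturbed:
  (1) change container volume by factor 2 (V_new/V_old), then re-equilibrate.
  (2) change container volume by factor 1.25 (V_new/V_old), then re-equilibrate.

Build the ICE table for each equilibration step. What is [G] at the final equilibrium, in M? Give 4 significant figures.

[G]_eq = 0.9786 M

Q₀ = 0.006276 vs Keq = 7.2390e+04 ⇒ Q<K, forward
Step 1:
                    G           X           M           E
  Initial       4.265      0.9093       3.179      0.1807
  Change       -1.819     -0.9093      0.9093       1.819
  Equil         2.446  3.7714e-05       4.088       1.999
  solve Keq expr → x = 0.9093; check Q = 7.2390e+04
Then change container volume by factor 2 (V_new/V_old).
Step 2:
                    G           X           M           E
  Initial       1.223  1.8857e-05       2.044      0.9996
  Change            0           0           0           0
  Equil         1.223  1.8857e-05       2.044      0.9996
  solve Keq expr → x = 0; check Q = 7.2390e+04
Then change container volume by factor 1.25 (V_new/V_old).
Step 3:
                    G           X           M           E
  Initial      0.9786  1.5086e-05       1.635      0.7997
  Change            0           0           0           0
  Equil        0.9786  1.5086e-05       1.635      0.7997
  solve Keq expr → x = 0; check Q = 7.2390e+04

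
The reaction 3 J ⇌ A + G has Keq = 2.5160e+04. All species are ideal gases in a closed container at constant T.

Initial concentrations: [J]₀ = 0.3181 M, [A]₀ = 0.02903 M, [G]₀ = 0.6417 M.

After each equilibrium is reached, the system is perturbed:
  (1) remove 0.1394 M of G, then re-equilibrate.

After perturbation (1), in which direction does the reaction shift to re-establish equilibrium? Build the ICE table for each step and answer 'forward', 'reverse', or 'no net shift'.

Direction: forward

Q₀ = 0.5787 vs Keq = 2.5160e+04 ⇒ Q<K, forward
Step 1:
                    J           A           G
  Initial      0.3181     0.02903      0.6417
  Change      -0.3025      0.1008      0.1008
  Equil       0.01565      0.1298      0.7425
  solve Keq expr → x = 0.1008; check Q = 2.5160e+04
Then remove 0.1394 M of G.
Step 2:
                    J           A           G
  Initial     0.01565      0.1298      0.6031
  Change    -0.001032  3.4408e-04  3.4408e-04
  Equil       0.01462      0.1302      0.6035
  solve Keq expr → x = 3.4408e-04; check Q = 2.5160e+04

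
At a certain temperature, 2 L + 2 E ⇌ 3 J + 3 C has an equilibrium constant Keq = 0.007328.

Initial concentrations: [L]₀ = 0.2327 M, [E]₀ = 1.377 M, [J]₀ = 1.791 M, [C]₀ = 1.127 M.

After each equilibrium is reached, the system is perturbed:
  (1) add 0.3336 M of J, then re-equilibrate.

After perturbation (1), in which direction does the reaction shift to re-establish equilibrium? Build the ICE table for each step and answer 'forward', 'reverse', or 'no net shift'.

Q₀ = 80.09 vs Keq = 0.007328 ⇒ Q>K, reverse
Step 1:
                   L          E          J          C
  Initial     0.2327      1.377      1.791      1.127
  Change      0.5667     0.5667    -0.8501    -0.8501
  Equil       0.7994      1.944     0.9409     0.2769
  solve Keq expr → x = -0.2834; check Q = 0.007328
Then add 0.3336 M of J.
Step 2:
                   L          E          J          C
  Initial     0.7994      1.944      1.275     0.2769
  Change     0.03618    0.03618   -0.05427   -0.05427
  Equil       0.8356       1.98       1.22     0.2227
  solve Keq expr → x = -0.01809; check Q = 0.007328

Direction: reverse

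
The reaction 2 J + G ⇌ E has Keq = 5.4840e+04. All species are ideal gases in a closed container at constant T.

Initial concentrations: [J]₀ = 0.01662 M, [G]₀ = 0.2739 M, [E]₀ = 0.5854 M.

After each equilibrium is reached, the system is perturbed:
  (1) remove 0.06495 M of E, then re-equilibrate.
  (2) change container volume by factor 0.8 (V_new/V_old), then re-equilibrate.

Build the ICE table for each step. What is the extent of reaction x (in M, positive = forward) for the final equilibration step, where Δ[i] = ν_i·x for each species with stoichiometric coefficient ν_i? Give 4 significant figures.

x = 7.4184e-04 M

Q₀ = 7737 vs Keq = 5.4840e+04 ⇒ Q<K, forward
Step 1:
                  J         G         E
  I         0.01662    0.2739    0.5854
  C        -0.01029 -0.005145  0.005145
  E         0.00633    0.2688    0.5905
  solve Keq expr → x = 0.005145; check Q = 5.4840e+04
Then remove 0.06495 M of E.
Step 2:
                  J         G         E
  I         0.00633    0.2688    0.5256
  C       -3.5525e-04 -1.7762e-04 1.7762e-04
  E        0.005975    0.2686    0.5258
  solve Keq expr → x = 1.7762e-04; check Q = 5.4840e+04
Then change container volume by factor 0.8 (V_new/V_old).
Step 3:
                  J         G         E
  I        0.007468    0.3357    0.6572
  C       -0.001484 -7.4184e-04 7.4184e-04
  E        0.005985     0.335     0.658
  solve Keq expr → x = 7.4184e-04; check Q = 5.4840e+04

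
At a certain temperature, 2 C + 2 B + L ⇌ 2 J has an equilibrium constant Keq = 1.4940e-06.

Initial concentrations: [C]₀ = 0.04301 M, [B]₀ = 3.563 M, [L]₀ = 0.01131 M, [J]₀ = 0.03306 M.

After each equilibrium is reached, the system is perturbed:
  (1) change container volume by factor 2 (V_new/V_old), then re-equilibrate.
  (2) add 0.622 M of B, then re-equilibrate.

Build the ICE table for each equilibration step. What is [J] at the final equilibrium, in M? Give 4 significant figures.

Q₀ = 4.115 vs Keq = 1.4940e-06 ⇒ Q>K, reverse
Step 1:
                   C          B          L          J
  Initial    0.04301      3.563    0.01131    0.03306
  Change       0.033      0.033     0.0165     -0.033
  Equil      0.07601      3.596    0.02781 5.5720e-05
  solve Keq expr → x = -0.0165; check Q = 1.4940e-06
Then change container volume by factor 2 (V_new/V_old).
Step 2:
                   C          B          L          J
  Initial    0.03801      1.798    0.01391 2.7860e-05
  Change  1.8002e-05 1.8002e-05 9.0010e-06 -1.8002e-05
  Equil      0.03803      1.798    0.01392 9.8579e-06
  solve Keq expr → x = -9.0010e-06; check Q = 1.4940e-06
Then add 0.622 M of B.
Step 3:
                   C          B          L          J
  Initial    0.03803       2.42    0.01392 9.8579e-06
  Change  -3.4082e-06 -3.4082e-06 -1.7041e-06 3.4082e-06
  Equil      0.03802       2.42    0.01391 1.3266e-05
  solve Keq expr → x = 1.7041e-06; check Q = 1.4940e-06

[J]_eq = 1.3266e-05 M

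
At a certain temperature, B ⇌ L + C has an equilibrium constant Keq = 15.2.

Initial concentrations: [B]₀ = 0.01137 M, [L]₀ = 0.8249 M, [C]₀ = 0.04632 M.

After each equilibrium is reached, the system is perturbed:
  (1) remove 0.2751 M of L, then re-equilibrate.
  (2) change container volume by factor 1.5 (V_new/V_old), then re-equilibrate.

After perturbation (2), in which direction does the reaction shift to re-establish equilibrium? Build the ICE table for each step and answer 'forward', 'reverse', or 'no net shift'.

Q₀ = 3.361 vs Keq = 15.2 ⇒ Q<K, forward
Step 1:
                  B         L         C
  I         0.01137    0.8249   0.04632
  C       -0.008372  0.008372  0.008372
  E        0.002998    0.8333   0.05469
  solve Keq expr → x = 0.008372; check Q = 15.2
Then remove 0.2751 M of L.
Step 2:
                  B         L         C
  I        0.002998    0.5582   0.05469
  C       -9.5143e-04 9.5143e-04 9.5143e-04
  E        0.002047    0.5591   0.05564
  solve Keq expr → x = 9.5143e-04; check Q = 15.2
Then change container volume by factor 1.5 (V_new/V_old).
Step 3:
                  B         L         C
  I        0.001365    0.3727    0.0371
  C       -4.4289e-04 4.4289e-04 4.4289e-04
  E       9.2164e-04    0.3732   0.03754
  solve Keq expr → x = 4.4289e-04; check Q = 15.2

Direction: forward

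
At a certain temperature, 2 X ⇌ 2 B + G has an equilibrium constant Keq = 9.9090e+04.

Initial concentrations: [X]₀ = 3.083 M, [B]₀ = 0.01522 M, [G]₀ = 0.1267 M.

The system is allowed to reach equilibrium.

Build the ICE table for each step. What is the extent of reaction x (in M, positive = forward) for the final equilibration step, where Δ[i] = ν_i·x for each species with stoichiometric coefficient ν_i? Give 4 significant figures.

Q₀ = 3.0879e-06 vs Keq = 9.9090e+04 ⇒ Q<K, forward
Step 1:
                  X         B         G
  init        3.083   0.01522    0.1267
  Δ           -3.07      3.07     1.535
  eq        0.01264     3.086     1.662
  solve Keq expr → x = 1.535; check Q = 9.9090e+04

x = 1.535 M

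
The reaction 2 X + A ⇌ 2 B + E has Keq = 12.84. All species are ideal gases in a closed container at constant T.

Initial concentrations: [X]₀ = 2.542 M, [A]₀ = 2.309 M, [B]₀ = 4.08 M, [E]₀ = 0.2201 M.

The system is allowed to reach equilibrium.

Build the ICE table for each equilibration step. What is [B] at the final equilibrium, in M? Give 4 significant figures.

[B]_eq = 5.472 M

Q₀ = 0.2456 vs Keq = 12.84 ⇒ Q<K, forward
Step 1:
                   X          A          B          E
  I            2.542      2.309       4.08     0.2201
  C           -1.392    -0.6958      1.392     0.6958
  E             1.15      1.613      5.472     0.9159
  solve Keq expr → x = 0.6958; check Q = 12.84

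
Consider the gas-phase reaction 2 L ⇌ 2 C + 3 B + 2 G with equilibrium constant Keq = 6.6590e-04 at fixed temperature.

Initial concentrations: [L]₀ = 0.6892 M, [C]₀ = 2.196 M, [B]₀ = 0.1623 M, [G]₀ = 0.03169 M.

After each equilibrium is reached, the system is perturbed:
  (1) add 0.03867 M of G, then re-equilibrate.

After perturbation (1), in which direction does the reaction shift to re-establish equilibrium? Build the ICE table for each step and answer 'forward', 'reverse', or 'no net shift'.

Direction: reverse

Q₀ = 4.3589e-05 vs Keq = 6.6590e-04 ⇒ Q<K, forward
Step 1:
                   L          C          B          G
  init        0.6892      2.196     0.1623    0.03169
  Δ         -0.03989    0.03989    0.05983    0.03989
  eq          0.6493      2.236     0.2221    0.07158
  solve Keq expr → x = 0.01994; check Q = 6.6590e-04
Then add 0.03867 M of G.
Step 2:
                   L          C          B          G
  init        0.6493      2.236     0.2221     0.1102
  Δ          0.01898   -0.01898   -0.02847   -0.01898
  eq          0.6683      2.217     0.1937    0.09127
  solve Keq expr → x = -0.009489; check Q = 6.6590e-04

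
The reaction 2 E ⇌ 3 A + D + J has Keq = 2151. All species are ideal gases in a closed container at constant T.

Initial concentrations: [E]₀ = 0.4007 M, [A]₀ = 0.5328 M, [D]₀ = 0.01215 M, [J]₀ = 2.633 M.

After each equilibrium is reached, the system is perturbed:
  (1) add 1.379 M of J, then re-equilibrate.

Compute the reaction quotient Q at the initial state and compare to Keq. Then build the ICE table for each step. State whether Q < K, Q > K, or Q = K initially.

Q₀ = 0.03014; Q < K (proceeds forward)

Q₀ = 0.03014 vs Keq = 2151 ⇒ Q<K, forward
Step 1:
                  E         A         D         J
  init       0.4007    0.5328   0.01215     2.633
  Δ         -0.3817    0.5726    0.1909    0.1909
  eq        0.01897     1.105     0.203     2.824
  solve Keq expr → x = 0.1909; check Q = 2151
Then add 1.379 M of J.
Step 2:
                  E         A         D         J
  init      0.01897     1.105     0.203     4.203
  Δ        0.003876 -0.005814 -0.001938 -0.001938
  eq        0.02285       1.1    0.2011     4.201
  solve Keq expr → x = -0.001938; check Q = 2151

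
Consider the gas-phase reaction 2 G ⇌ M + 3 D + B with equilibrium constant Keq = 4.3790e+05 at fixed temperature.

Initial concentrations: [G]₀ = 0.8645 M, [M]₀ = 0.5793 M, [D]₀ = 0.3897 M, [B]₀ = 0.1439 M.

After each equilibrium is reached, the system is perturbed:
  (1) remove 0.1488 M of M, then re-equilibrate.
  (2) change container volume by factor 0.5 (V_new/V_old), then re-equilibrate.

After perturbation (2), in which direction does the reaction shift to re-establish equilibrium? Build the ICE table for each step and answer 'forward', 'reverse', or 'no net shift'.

Direction: reverse

Q₀ = 0.006601 vs Keq = 4.3790e+05 ⇒ Q<K, forward
Step 1:
                    G           M           D           B
  Initial      0.8645      0.5793      0.3897      0.1439
  Change       -0.862       0.431       1.293       0.431
  Equil      0.002514        1.01       1.683      0.5749
  solve Keq expr → x = 0.431; check Q = 4.3790e+05
Then remove 0.1488 M of M.
Step 2:
                    G           M           D           B
  Initial    0.002514      0.8615       1.683      0.5749
  Change  -1.9157e-04  9.5787e-05  2.8736e-04  9.5787e-05
  Equil      0.002322      0.8616       1.683       0.575
  solve Keq expr → x = 9.5787e-05; check Q = 4.3790e+05
Then change container volume by factor 0.5 (V_new/V_old).
Step 3:
                    G           M           D           B
  Initial    0.004644       1.723       3.366        1.15
  Change     0.008379   -0.004189    -0.01257   -0.004189
  Equil       0.01302       1.719       3.353       1.146
  solve Keq expr → x = -0.004189; check Q = 4.3790e+05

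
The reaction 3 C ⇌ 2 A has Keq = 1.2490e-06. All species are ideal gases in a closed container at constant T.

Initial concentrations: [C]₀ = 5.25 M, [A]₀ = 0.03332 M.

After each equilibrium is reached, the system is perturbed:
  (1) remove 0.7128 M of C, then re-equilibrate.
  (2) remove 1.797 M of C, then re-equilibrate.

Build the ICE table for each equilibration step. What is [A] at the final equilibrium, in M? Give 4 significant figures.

[A]_eq = 0.005187 M

Q₀ = 7.6724e-06 vs Keq = 1.2490e-06 ⇒ Q>K, reverse
Step 1:
                    C           A
  Initial        5.25     0.03332
  Change      0.02964    -0.01976
  Equil          5.28     0.01356
  solve Keq expr → x = -0.009881; check Q = 1.2490e-06
Then remove 0.7128 M of C.
Step 2:
                    C           A
  Initial       4.567     0.01356
  Change     0.003955   -0.002637
  Equil         4.571     0.01092
  solve Keq expr → x = -0.001318; check Q = 1.2490e-06
Then remove 1.797 M of C.
Step 3:
                    C           A
  Initial       2.774     0.01092
  Change     0.008601   -0.005734
  Equil         2.782    0.005187
  solve Keq expr → x = -0.002867; check Q = 1.2490e-06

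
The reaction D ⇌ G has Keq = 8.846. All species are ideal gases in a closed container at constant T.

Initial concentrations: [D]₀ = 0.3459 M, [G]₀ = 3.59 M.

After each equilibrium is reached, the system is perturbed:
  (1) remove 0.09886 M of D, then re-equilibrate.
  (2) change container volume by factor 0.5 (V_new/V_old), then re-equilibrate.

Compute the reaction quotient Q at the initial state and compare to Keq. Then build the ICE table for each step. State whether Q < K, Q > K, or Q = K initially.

Q₀ = 10.38 vs Keq = 8.846 ⇒ Q>K, reverse
Step 1:
                  D         G
  I          0.3459      3.59
  C         0.05385  -0.05385
  E          0.3997     3.536
  solve Keq expr → x = -0.05385; check Q = 8.846
Then remove 0.09886 M of D.
Step 2:
                  D         G
  I          0.3009     3.536
  C         0.08882  -0.08882
  E          0.3897     3.447
  solve Keq expr → x = -0.08882; check Q = 8.846
Then change container volume by factor 0.5 (V_new/V_old).
Step 3:
                  D         G
  I          0.7794     6.895
  C               0         0
  E          0.7794     6.895
  solve Keq expr → x = 0; check Q = 8.846

Q₀ = 10.38; Q > K (proceeds reverse)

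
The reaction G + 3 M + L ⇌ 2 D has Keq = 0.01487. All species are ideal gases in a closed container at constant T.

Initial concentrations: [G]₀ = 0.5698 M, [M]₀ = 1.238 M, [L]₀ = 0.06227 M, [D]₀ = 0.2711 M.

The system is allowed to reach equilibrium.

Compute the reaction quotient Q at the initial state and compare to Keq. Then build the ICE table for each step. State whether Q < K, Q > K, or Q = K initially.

Q₀ = 1.092; Q > K (proceeds reverse)

Q₀ = 1.092 vs Keq = 0.01487 ⇒ Q>K, reverse
Step 1:
                    G           M           L           D
  Initial      0.5698       1.238     0.06227      0.2711
  Change      0.09778      0.2933     0.09778     -0.1956
  Equil        0.6676       1.531      0.1601     0.07554
  solve Keq expr → x = -0.09778; check Q = 0.01487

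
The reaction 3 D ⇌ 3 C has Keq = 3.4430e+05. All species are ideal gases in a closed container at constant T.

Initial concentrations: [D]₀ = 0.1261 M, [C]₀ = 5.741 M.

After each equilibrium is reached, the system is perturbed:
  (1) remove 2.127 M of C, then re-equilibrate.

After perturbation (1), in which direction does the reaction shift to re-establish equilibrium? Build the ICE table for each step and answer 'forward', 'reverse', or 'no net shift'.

Direction: forward

Q₀ = 9.4366e+04 vs Keq = 3.4430e+05 ⇒ Q<K, forward
Step 1:
                   D          C
  init        0.1261      5.741
  Δ         -0.04357    0.04357
  eq         0.08253      5.785
  solve Keq expr → x = 0.01452; check Q = 3.4430e+05
Then remove 2.127 M of C.
Step 2:
                   D          C
  init       0.08253      3.658
  Δ         -0.02992    0.02992
  eq         0.05261      3.687
  solve Keq expr → x = 0.009974; check Q = 3.4430e+05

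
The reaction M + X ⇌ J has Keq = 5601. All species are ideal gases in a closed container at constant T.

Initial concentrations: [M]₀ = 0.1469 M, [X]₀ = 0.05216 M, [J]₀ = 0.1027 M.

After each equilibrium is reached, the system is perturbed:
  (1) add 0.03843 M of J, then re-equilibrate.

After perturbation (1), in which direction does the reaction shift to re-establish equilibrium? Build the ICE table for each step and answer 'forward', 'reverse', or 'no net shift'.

Q₀ = 13.4 vs Keq = 5601 ⇒ Q<K, forward
Step 1:
                  M         X         J
  init       0.1469   0.05216    0.1027
  Δ        -0.05187  -0.05187   0.05187
  eq        0.09503 2.9040e-04    0.1546
  solve Keq expr → x = 0.05187; check Q = 5601
Then add 0.03843 M of J.
Step 2:
                  M         X         J
  init      0.09503 2.9040e-04     0.193
  Δ       7.1792e-05 7.1792e-05 -7.1792e-05
  eq         0.0951 3.6219e-04    0.1929
  solve Keq expr → x = -7.1792e-05; check Q = 5601

Direction: reverse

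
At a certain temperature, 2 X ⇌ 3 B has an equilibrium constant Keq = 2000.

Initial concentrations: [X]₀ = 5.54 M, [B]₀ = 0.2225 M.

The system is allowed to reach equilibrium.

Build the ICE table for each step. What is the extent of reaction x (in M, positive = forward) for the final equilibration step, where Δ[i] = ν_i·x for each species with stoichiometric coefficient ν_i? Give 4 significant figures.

Q₀ = 3.5890e-04 vs Keq = 2000 ⇒ Q<K, forward
Step 1:
                   X          B
  init          5.54     0.2225
  Δ           -5.053      7.579
  eq          0.4873      7.802
  solve Keq expr → x = 2.526; check Q = 2000

x = 2.526 M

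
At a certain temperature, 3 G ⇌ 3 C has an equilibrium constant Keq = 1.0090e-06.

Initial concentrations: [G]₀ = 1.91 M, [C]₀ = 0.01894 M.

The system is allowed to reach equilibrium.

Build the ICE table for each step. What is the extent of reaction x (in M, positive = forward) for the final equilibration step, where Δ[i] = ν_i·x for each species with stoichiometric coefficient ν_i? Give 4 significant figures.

Q₀ = 9.7508e-07 vs Keq = 1.0090e-06 ⇒ Q<K, forward
Step 1:
                  G         C
  Initial      1.91   0.01894
  Change  -2.1497e-04 2.1497e-04
  Equil        1.91   0.01915
  solve Keq expr → x = 7.1658e-05; check Q = 1.0090e-06

x = 7.1658e-05 M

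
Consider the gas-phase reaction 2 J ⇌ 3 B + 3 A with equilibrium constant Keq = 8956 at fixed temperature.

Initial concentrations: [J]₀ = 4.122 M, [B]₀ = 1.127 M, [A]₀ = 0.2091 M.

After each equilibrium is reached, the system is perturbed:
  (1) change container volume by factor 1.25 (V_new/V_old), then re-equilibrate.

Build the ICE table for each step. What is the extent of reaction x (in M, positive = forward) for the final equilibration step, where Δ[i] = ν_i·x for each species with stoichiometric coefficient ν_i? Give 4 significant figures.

Q₀ = 7.7023e-04 vs Keq = 8956 ⇒ Q<K, forward
Step 1:
                    J           B           A
  I             4.122       1.127      0.2091
  C            -2.856       4.284       4.284
  E             1.266       5.411       4.493
  solve Keq expr → x = 1.428; check Q = 8956
Then change container volume by factor 1.25 (V_new/V_old).
Step 2:
                    J           B           A
  I             1.013       4.328       3.594
  C           -0.2024      0.3037      0.3037
  E            0.8106       4.632       3.898
  solve Keq expr → x = 0.1012; check Q = 8956

x = 0.1012 M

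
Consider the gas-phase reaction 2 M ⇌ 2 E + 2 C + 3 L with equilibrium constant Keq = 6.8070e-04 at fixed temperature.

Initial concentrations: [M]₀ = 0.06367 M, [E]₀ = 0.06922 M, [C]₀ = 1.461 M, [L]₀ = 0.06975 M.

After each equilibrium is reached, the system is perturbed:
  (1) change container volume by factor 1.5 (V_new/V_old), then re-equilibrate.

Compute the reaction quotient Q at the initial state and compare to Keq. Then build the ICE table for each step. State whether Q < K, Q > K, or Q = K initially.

Q₀ = 8.5610e-04 vs Keq = 6.8070e-04 ⇒ Q>K, reverse
Step 1:
                  M         E         C         L
  init      0.06367   0.06922     1.461   0.06975
  Δ        0.001799 -0.001799 -0.001799 -0.002699
  eq        0.06547   0.06742     1.459   0.06705
  solve Keq expr → x = -8.9967e-04; check Q = 6.8070e-04
Then change container volume by factor 1.5 (V_new/V_old).
Step 2:
                  M         E         C         L
  init      0.04365   0.04495    0.9728    0.0447
  Δ        -0.01125   0.01125   0.01125   0.01688
  eq        0.03239    0.0562    0.9841   0.06158
  solve Keq expr → x = 0.005627; check Q = 6.8070e-04

Q₀ = 8.5610e-04; Q > K (proceeds reverse)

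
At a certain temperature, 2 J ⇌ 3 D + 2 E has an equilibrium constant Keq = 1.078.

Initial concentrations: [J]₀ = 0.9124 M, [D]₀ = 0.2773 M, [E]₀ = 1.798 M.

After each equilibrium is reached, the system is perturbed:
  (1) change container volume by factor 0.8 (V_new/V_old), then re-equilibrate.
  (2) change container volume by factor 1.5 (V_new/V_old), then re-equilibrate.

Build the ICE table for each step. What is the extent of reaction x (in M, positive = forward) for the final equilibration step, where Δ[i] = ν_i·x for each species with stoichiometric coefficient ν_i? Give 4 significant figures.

Q₀ = 0.08281 vs Keq = 1.078 ⇒ Q<K, forward
Step 1:
                   J          D          E
  Initial     0.9124     0.2773      1.798
  Change     -0.1714     0.2571     0.1714
  Equil        0.741     0.5344      1.969
  solve Keq expr → x = 0.0857; check Q = 1.078
Then change container volume by factor 0.8 (V_new/V_old).
Step 2:
                   J          D          E
  Initial     0.9263      0.668      2.462
  Change     0.06565   -0.09847   -0.06565
  Equil       0.9919     0.5695      2.396
  solve Keq expr → x = -0.03282; check Q = 1.078
Then change container volume by factor 1.5 (V_new/V_old).
Step 3:
                   J          D          E
  Initial     0.6613     0.3797      1.597
  Change    -0.08271     0.1241    0.08271
  Equil       0.5786     0.5037       1.68
  solve Keq expr → x = 0.04135; check Q = 1.078

x = 0.04135 M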